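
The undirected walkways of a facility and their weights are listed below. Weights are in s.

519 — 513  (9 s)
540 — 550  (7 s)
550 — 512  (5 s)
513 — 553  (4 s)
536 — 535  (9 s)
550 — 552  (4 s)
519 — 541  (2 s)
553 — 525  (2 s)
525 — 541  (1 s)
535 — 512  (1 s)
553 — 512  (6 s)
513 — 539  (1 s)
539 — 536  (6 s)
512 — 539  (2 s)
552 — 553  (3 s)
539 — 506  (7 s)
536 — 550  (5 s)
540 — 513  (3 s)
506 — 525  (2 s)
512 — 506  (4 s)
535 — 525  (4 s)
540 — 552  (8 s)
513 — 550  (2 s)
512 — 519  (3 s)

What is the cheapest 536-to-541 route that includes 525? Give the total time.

14 s

Shortest 536→525: 536 → 535 → 525 = 13
Best 525 to 541: 525 → 541 costing 1
Total via 525: 13 + 1 = 14 s.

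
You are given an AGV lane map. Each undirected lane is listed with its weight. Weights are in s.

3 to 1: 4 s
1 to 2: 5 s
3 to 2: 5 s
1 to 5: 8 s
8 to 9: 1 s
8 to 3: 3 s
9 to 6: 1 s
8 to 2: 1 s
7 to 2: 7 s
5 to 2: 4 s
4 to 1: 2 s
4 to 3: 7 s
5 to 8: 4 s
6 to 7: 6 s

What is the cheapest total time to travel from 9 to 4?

9 s

Shortest distances from 9:
9: 0
6: 1  (via 9)
8: 1  (via 9)
2: 2  (via 8)
3: 4  (via 8)
5: 5  (via 8)
1: 7  (via 2)
7: 7  (via 6)
4: 9  (via 1)
Shortest route: 9 → 8 → 2 → 1 → 4 = 9 s.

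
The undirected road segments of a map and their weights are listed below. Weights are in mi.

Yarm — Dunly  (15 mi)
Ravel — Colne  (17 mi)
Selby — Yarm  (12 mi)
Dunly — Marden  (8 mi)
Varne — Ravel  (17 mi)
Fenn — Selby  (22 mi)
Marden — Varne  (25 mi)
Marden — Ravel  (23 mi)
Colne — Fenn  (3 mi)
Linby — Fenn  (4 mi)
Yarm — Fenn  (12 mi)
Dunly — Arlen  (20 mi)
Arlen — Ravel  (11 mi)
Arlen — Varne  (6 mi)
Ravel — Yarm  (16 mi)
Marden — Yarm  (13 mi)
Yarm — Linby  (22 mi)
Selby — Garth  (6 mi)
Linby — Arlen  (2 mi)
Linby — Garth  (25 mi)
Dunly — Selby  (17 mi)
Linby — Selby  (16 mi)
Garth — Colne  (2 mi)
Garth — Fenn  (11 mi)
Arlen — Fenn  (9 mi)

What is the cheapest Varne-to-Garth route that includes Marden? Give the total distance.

Shortest Varne→Marden: Varne–Marden = 25
Best Marden to Garth: Marden–Yarm–Fenn–Colne–Garth costing 30
Total via Marden: 25 + 30 = 55 mi.

55 mi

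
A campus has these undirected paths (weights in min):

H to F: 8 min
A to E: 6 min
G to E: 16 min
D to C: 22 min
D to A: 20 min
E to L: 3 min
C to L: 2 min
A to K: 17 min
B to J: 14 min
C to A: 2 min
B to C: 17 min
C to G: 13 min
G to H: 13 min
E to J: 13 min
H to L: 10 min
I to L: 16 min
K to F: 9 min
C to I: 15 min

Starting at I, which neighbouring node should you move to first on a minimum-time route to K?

C

Compare a few routes:
I → L → C → A → K: 16+2+2+17 = 37
I → L → H → F → K: 16+10+8+9 = 43
I → C → A → K: 15+2+17 = 34
I → L → E → A → K: 16+3+6+17 = 42
Cheapest is I → C → A → K at 34 min.
So from I the first move is to C.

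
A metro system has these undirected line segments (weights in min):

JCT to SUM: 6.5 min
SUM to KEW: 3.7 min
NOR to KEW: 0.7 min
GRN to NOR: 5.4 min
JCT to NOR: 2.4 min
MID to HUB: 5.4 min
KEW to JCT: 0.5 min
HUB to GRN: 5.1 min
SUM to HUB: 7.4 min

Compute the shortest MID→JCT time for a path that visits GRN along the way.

17.1 min

Shortest MID→GRN: MID → HUB → GRN = 10.5
Best GRN to JCT: GRN → NOR → KEW → JCT costing 6.6
Total via GRN: 10.5 + 6.6 = 17.1 min.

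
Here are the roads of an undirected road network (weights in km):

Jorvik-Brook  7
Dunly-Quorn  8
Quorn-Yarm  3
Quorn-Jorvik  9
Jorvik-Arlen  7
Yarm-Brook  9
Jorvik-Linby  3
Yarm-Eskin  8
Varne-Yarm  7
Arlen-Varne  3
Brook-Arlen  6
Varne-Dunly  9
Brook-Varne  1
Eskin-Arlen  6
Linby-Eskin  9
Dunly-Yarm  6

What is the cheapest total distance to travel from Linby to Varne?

11 km

Running Dijkstra from Linby:
Linby: 0
Jorvik: 3  (via Linby)
Eskin: 9  (via Linby)
Arlen: 10  (via Jorvik)
Brook: 10  (via Jorvik)
Varne: 11  (via Brook)
Shortest route: Linby–Jorvik–Brook–Varne = 11 km.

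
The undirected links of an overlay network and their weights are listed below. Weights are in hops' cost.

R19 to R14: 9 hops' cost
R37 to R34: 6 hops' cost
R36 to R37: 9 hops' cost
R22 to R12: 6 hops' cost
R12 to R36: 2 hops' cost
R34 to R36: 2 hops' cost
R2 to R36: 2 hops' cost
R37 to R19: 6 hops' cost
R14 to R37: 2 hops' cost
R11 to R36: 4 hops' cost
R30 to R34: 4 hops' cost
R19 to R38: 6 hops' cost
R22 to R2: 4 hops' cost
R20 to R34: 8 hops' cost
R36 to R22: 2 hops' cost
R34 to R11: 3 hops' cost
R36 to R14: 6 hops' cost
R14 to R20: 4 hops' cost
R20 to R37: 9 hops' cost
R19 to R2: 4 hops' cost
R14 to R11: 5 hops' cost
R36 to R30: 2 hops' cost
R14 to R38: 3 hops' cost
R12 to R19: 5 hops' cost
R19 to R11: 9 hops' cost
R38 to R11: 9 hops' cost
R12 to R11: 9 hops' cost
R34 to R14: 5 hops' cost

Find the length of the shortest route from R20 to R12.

12 hops' cost

Running Dijkstra from R20:
R20: 0
R14: 4  (via R20)
R37: 6  (via R14)
R38: 7  (via R14)
R34: 8  (via R20)
R11: 9  (via R14)
R36: 10  (via R14)
R2: 12  (via R36)
R22: 12  (via R36)
R30: 12  (via R34)
R19: 12  (via R37)
R12: 12  (via R36)
Shortest route: R20 → R14 → R36 → R12 = 12 hops' cost.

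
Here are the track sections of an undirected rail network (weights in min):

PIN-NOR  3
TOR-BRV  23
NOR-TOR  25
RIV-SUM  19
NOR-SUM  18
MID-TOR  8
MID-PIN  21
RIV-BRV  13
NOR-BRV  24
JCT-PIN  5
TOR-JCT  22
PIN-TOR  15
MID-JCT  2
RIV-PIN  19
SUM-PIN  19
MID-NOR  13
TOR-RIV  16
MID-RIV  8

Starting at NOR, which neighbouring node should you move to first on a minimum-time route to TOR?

PIN

Compare a few routes:
NOR → MID → TOR: 13+8 = 21
NOR → PIN → TOR: 3+15 = 18
The minimum is 18 min via NOR → PIN → TOR.
So from NOR the first move is to PIN.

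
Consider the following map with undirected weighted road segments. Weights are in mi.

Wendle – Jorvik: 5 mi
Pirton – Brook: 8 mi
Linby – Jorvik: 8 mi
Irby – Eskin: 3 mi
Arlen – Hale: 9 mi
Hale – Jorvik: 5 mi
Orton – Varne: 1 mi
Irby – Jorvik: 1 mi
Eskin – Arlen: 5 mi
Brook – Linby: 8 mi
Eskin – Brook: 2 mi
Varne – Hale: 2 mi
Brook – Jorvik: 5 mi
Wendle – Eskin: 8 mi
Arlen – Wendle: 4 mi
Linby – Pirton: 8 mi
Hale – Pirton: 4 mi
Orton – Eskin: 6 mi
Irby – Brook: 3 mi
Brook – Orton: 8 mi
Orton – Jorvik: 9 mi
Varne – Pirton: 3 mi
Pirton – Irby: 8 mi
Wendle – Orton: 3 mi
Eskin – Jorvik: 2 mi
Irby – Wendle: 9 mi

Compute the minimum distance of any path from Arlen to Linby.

Settle nodes by increasing distance from Arlen:
Arlen: 0
Wendle: 4  (via Arlen)
Eskin: 5  (via Arlen)
Brook: 7  (via Eskin)
Jorvik: 7  (via Eskin)
Orton: 7  (via Wendle)
Varne: 8  (via Orton)
Irby: 8  (via Eskin)
Hale: 9  (via Arlen)
Pirton: 11  (via Varne)
Linby: 15  (via Brook)
Shortest route: Arlen–Eskin–Brook–Linby = 15 mi.

15 mi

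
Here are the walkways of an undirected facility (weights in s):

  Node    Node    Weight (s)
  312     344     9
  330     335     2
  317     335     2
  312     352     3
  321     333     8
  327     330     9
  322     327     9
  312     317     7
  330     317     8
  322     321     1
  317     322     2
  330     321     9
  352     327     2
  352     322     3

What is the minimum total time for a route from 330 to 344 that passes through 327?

Shortest 330→327: 330 → 327 = 9
Shortest 327→344: 327 → 352 → 312 → 344 = 14
Total via 327: 9 + 14 = 23 s.

23 s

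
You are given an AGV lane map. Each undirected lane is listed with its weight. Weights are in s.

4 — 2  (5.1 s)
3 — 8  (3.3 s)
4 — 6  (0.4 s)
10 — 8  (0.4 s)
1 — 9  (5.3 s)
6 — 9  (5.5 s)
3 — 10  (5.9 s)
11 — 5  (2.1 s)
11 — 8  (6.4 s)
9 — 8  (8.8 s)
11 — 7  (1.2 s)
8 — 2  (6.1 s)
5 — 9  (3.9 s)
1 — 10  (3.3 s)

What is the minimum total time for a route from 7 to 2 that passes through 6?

18.2 s

Shortest 7→6: 7 → 11 → 5 → 9 → 6 = 12.7
Shortest 6→2: 6 → 4 → 2 = 5.5
Total via 6: 12.7 + 5.5 = 18.2 s.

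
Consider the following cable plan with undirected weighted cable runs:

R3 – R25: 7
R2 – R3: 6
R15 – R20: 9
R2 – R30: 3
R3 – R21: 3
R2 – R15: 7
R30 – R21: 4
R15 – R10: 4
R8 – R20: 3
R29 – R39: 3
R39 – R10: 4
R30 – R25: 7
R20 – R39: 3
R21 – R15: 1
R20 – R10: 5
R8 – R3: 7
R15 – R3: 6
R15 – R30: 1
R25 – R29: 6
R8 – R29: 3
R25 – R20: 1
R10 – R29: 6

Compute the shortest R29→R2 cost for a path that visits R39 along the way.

15

Shortest R29→R39: R29–R39 = 3
Best R39 to R2: R39–R10–R15–R30–R2 costing 12
Total via R39: 3 + 12 = 15.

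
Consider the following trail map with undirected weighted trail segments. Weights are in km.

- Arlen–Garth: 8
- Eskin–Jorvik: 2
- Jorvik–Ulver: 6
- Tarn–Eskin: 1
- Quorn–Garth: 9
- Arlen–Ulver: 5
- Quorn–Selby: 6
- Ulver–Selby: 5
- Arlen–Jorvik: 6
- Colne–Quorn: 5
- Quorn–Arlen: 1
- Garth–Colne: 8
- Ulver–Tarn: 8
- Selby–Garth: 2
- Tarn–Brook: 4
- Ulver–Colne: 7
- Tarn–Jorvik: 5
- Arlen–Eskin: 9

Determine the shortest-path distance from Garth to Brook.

19 km

Candidate routes:
Garth → Selby → Ulver → Jorvik → Eskin → Tarn → Brook: 2+5+6+2+1+4 = 20
Garth → Selby → Ulver → Tarn → Brook: 2+5+8+4 = 19
Cheapest is Garth → Selby → Ulver → Tarn → Brook at 19 km.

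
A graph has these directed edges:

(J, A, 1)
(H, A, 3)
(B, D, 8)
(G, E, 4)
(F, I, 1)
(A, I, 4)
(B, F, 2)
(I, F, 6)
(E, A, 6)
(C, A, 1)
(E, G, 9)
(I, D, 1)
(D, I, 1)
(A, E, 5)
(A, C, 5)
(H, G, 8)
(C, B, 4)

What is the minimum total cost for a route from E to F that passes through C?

Shortest E→C: E → A → C = 11
Shortest C→F: C → B → F = 6
Total via C: 11 + 6 = 17.

17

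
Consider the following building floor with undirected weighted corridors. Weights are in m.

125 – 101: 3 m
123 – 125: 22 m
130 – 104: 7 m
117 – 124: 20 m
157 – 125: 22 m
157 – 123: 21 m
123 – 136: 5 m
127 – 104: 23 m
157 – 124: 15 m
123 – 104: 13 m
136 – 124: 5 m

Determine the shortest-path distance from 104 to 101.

Enumerating some paths:
104 - 123 - 125 - 101: 13+22+3 = 38
104 - 123 - 157 - 125 - 101: 13+21+22+3 = 59
The minimum is 38 m via 104 - 123 - 125 - 101.

38 m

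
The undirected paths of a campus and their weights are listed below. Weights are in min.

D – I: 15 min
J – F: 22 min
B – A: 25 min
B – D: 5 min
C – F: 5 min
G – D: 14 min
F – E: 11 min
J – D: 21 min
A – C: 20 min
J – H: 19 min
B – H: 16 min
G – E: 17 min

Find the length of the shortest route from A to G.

Enumerating some paths:
A - C - F - E - G: 20+5+11+17 = 53
A - B - D - G: 25+5+14 = 44
The minimum is 44 min via A - B - D - G.

44 min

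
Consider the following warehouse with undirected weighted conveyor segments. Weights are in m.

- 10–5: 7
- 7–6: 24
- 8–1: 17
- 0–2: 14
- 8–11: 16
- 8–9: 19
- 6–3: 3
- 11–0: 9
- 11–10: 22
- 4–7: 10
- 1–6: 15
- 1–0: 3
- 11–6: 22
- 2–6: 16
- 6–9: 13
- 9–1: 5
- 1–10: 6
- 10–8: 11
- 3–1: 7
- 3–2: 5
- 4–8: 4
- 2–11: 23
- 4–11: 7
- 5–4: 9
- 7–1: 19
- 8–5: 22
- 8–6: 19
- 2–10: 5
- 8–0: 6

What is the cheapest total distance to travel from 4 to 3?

20 m

Shortest distances from 4:
4: 0
8: 4  (via 4)
11: 7  (via 4)
5: 9  (via 4)
0: 10  (via 8)
7: 10  (via 4)
1: 13  (via 0)
10: 15  (via 8)
9: 18  (via 1)
2: 20  (via 10)
3: 20  (via 1)
Shortest route: 4–8–0–1–3 = 20 m.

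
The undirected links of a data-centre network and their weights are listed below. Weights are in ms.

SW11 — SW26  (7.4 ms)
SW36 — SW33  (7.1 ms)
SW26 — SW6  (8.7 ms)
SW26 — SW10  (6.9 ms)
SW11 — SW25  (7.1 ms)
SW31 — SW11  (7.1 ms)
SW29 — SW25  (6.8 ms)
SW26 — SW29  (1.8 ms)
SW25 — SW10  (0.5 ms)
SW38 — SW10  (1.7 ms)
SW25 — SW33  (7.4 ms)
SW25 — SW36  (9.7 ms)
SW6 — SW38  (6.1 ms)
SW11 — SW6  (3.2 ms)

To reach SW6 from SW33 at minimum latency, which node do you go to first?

SW25

Enumerating some paths:
SW33 - SW25 - SW10 - SW38 - SW6: 7.4+0.5+1.7+6.1 = 15.7
SW33 - SW25 - SW11 - SW6: 7.4+7.1+3.2 = 17.7
The minimum is 15.7 ms via SW33 - SW25 - SW10 - SW38 - SW6.
So from SW33 the first move is to SW25.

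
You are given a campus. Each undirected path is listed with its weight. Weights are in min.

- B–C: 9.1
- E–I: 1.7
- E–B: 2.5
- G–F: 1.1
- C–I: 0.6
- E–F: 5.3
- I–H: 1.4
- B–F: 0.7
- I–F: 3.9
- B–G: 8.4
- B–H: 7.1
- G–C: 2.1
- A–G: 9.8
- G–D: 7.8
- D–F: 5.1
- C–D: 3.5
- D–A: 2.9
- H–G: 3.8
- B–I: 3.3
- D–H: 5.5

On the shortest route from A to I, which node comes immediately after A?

Enumerating some paths:
A - D - H - I: 2.9+5.5+1.4 = 9.8
A - D - C - I: 2.9+3.5+0.6 = 7
Cheapest is A - D - C - I at 7 min.
So from A the first move is to D.

D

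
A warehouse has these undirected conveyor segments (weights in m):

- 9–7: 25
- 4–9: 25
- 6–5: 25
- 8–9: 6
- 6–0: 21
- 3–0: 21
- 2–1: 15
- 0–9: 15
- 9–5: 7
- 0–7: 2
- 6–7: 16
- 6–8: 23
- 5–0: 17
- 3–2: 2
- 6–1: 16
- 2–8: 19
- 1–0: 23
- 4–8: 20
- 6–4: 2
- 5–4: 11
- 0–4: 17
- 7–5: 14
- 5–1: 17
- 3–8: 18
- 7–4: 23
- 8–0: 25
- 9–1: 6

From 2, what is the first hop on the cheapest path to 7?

3

Enumerating some paths:
2 → 3 → 0 → 7: 2+21+2 = 25
2 → 1 → 9 → 0 → 7: 15+6+15+2 = 38
The minimum is 25 m via 2 → 3 → 0 → 7.
So from 2 the first move is to 3.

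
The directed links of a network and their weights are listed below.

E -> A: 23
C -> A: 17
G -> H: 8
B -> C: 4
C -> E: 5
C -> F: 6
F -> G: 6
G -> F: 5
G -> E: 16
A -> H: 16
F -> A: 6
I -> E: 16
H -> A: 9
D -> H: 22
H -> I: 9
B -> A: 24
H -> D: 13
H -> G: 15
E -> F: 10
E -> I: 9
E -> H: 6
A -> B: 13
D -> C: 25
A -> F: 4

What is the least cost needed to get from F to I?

Compare a few routes:
F → G → H → I: 6+8+9 = 23
F → G → E → I: 6+16+9 = 31
The minimum is 23 via F → G → H → I.

23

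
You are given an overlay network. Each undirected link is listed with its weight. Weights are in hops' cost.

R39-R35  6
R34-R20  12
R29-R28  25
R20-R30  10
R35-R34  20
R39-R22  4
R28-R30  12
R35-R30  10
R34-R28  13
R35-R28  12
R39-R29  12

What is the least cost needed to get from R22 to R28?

22 hops' cost

Candidate routes:
R22–R39–R35–R28: 4+6+12 = 22
R22–R39–R29–R28: 4+12+25 = 41
R22–R39–R35–R30–R28: 4+6+10+12 = 32
Cheapest is R22–R39–R35–R28 at 22 hops' cost.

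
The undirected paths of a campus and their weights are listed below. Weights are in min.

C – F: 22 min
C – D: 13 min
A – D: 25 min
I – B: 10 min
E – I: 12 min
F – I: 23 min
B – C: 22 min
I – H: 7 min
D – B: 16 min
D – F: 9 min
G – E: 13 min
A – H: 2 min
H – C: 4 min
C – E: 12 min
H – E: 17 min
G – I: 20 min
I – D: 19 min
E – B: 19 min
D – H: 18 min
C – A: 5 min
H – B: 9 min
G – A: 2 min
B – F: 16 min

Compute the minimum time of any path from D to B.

16 min

Settle nodes by increasing distance from D:
D: 0
F: 9  (via D)
C: 13  (via D)
B: 16  (via D)
Shortest route: D → B = 16 min.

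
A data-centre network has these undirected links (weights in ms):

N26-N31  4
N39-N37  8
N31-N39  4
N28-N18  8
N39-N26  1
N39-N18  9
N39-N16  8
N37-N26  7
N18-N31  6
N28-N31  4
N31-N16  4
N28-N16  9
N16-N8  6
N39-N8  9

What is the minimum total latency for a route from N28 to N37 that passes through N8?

31 ms

Shortest N28→N8: N28–N31–N16–N8 = 14
Shortest N8→N37: N8–N39–N37 = 17
Total via N8: 14 + 17 = 31 ms.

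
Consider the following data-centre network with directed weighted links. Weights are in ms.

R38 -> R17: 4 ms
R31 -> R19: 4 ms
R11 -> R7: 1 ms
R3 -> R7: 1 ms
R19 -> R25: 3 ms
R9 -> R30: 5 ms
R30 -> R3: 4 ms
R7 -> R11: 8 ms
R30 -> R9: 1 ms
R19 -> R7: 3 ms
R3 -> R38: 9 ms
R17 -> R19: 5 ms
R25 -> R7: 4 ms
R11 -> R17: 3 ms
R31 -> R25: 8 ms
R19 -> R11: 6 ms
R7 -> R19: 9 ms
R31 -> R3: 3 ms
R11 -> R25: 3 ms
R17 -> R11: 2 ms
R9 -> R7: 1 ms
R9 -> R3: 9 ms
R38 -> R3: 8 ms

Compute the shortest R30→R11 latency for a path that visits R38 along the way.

Best R30 to R38: R30–R3–R38 costing 13
Shortest R38→R11: R38–R17–R11 = 6
Total via R38: 13 + 6 = 19 ms.

19 ms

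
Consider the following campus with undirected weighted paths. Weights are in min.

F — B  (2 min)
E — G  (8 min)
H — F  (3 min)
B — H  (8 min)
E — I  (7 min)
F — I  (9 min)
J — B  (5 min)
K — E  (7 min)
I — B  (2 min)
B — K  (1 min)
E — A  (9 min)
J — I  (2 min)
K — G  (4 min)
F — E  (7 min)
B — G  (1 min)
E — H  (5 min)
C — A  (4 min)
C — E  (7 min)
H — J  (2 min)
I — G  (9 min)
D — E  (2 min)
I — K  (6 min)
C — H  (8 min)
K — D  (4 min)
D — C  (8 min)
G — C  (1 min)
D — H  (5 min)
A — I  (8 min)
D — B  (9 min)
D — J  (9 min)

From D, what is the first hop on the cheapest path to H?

Enumerating some paths:
D–E–H: 2+5 = 7
D–H: 5 = 5
D–K–B–F–H: 4+1+2+3 = 10
D–J–H: 9+2 = 11
The minimum is 5 min via D–H.
So from D the first move is to H.

H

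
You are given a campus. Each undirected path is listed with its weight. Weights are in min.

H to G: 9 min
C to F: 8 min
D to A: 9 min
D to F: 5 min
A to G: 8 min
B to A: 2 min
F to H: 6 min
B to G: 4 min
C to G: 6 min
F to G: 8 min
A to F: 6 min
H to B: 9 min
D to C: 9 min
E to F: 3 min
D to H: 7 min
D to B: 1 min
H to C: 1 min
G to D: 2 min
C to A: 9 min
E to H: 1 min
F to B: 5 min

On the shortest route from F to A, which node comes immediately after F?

Compare a few routes:
F → A: 6 = 6
F → B → A: 5+2 = 7
F → D → B → A: 5+1+2 = 8
Cheapest is F → A at 6 min.
So from F the first move is to A.

A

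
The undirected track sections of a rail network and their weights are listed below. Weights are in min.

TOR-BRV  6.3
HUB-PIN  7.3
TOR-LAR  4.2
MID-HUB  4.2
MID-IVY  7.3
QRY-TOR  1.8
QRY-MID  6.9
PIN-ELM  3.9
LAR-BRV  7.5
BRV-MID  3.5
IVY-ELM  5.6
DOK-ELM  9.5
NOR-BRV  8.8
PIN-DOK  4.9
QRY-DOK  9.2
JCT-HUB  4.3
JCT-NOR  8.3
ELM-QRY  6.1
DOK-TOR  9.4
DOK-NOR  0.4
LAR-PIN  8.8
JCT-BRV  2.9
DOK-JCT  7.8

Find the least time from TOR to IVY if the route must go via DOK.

23.8 min

Best TOR to DOK: TOR → DOK costing 9.4
Best DOK to IVY: DOK → PIN → ELM → IVY costing 14.4
Total via DOK: 9.4 + 14.4 = 23.8 min.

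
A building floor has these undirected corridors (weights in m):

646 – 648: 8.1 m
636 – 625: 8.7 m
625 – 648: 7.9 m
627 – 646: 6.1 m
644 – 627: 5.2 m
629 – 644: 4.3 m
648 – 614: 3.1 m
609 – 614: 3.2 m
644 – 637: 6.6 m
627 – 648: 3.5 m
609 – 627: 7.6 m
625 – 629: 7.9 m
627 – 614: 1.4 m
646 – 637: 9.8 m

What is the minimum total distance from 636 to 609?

Settle nodes by increasing distance from 636:
636: 0
625: 8.7  (via 636)
629: 16.6  (via 625)
648: 16.6  (via 625)
614: 19.7  (via 648)
627: 20.1  (via 648)
644: 20.9  (via 629)
609: 22.9  (via 614)
Shortest route: 636 → 625 → 648 → 614 → 609 = 22.9 m.

22.9 m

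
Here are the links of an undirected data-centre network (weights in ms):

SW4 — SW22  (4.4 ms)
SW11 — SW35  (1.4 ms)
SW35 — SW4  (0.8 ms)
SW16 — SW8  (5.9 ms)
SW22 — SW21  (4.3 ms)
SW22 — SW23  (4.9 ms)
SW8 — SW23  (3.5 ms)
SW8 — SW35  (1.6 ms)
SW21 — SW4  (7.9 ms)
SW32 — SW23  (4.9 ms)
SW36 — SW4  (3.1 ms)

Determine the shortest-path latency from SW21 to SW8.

10.3 ms

Compare a few routes:
SW21–SW4–SW35–SW8: 7.9+0.8+1.6 = 10.3
SW21–SW22–SW4–SW35–SW8: 4.3+4.4+0.8+1.6 = 11.1
The minimum is 10.3 ms via SW21–SW4–SW35–SW8.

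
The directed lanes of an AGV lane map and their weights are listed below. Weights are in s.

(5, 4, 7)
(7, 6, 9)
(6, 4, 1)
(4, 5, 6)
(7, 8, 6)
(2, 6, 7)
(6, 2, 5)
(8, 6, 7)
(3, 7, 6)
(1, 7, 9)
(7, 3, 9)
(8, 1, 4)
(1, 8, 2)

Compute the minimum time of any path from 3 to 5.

22 s

Settle nodes by increasing distance from 3:
3: 0
7: 6  (via 3)
8: 12  (via 7)
6: 15  (via 7)
1: 16  (via 8)
4: 16  (via 6)
2: 20  (via 6)
5: 22  (via 4)
Shortest route: 3–7–6–4–5 = 22 s.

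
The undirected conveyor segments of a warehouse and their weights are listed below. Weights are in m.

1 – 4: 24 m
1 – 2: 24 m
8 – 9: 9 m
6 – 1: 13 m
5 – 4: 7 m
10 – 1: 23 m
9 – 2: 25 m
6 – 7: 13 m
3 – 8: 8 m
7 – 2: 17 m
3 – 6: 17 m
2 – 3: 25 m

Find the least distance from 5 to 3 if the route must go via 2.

Best 5 to 2: 5–4–1–2 costing 55
Best 2 to 3: 2–3 costing 25
Total via 2: 55 + 25 = 80 m.

80 m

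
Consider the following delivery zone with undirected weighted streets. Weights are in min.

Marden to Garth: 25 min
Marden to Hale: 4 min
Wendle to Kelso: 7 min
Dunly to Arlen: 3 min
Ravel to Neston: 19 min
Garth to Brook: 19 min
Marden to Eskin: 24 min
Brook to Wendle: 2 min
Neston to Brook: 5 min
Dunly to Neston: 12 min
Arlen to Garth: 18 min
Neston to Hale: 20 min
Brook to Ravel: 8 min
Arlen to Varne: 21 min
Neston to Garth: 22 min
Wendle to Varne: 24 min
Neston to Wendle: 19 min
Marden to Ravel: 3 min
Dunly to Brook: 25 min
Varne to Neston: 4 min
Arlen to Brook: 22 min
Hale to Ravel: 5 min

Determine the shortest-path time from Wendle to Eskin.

37 min

Candidate routes:
Wendle → Brook → Neston → Hale → Marden → Eskin: 2+5+20+4+24 = 55
Wendle → Brook → Ravel → Hale → Marden → Eskin: 2+8+5+4+24 = 43
Wendle → Brook → Ravel → Marden → Eskin: 2+8+3+24 = 37
Wendle → Brook → Neston → Ravel → Marden → Eskin: 2+5+19+3+24 = 53
Cheapest is Wendle → Brook → Ravel → Marden → Eskin at 37 min.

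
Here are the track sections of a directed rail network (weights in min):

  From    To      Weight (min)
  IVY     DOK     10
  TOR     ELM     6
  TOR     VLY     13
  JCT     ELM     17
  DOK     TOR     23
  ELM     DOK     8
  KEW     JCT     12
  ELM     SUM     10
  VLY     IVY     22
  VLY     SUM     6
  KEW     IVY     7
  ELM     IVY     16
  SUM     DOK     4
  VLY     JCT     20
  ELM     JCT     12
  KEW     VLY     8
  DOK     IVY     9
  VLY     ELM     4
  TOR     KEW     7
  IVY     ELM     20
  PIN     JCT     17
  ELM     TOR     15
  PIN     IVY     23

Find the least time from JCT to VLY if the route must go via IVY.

79 min

Best JCT to IVY: JCT–ELM–IVY costing 33
Shortest IVY→VLY: IVY–DOK–TOR–VLY = 46
Total via IVY: 33 + 46 = 79 min.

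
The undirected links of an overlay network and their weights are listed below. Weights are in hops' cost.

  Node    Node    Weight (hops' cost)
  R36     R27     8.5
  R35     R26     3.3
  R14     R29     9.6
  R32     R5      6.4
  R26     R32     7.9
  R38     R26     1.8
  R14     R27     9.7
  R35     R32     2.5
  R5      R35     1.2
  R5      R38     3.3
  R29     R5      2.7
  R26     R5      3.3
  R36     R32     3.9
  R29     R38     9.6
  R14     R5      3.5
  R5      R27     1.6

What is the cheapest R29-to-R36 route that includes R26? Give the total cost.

Best R29 to R26: R29 → R5 → R26 costing 6
Shortest R26→R36: R26 → R35 → R32 → R36 = 9.7
Total via R26: 6 + 9.7 = 15.7 hops' cost.

15.7 hops' cost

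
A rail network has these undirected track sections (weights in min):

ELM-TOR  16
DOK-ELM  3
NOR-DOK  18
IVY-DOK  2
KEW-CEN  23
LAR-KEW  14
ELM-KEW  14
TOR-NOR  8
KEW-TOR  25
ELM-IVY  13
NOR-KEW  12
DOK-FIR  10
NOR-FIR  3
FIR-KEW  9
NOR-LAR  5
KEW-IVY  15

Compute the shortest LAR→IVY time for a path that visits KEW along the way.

29 min

Shortest LAR→KEW: LAR → KEW = 14
Best KEW to IVY: KEW → IVY costing 15
Total via KEW: 14 + 15 = 29 min.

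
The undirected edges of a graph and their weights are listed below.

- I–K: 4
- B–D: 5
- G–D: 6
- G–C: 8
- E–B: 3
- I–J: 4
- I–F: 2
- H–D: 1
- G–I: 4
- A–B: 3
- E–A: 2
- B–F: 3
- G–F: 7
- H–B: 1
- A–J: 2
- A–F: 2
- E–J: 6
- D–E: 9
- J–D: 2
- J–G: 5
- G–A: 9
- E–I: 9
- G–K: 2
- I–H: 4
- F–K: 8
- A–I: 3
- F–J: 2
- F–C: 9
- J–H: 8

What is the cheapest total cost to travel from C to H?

Candidate routes:
C–F–J–D–H: 9+2+2+1 = 14
C–F–B–H: 9+3+1 = 13
The minimum is 13 via C–F–B–H.

13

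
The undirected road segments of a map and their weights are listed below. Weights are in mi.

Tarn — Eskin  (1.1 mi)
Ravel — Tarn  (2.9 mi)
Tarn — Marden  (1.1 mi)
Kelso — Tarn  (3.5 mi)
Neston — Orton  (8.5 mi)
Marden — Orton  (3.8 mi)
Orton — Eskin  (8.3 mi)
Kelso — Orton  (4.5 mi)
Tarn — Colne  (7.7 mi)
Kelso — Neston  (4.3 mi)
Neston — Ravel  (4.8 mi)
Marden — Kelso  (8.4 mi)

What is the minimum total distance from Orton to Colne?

Compare a few routes:
Orton → Marden → Tarn → Colne: 3.8+1.1+7.7 = 12.6
Orton → Eskin → Tarn → Colne: 8.3+1.1+7.7 = 17.1
Orton → Kelso → Tarn → Colne: 4.5+3.5+7.7 = 15.7
The minimum is 12.6 mi via Orton → Marden → Tarn → Colne.

12.6 mi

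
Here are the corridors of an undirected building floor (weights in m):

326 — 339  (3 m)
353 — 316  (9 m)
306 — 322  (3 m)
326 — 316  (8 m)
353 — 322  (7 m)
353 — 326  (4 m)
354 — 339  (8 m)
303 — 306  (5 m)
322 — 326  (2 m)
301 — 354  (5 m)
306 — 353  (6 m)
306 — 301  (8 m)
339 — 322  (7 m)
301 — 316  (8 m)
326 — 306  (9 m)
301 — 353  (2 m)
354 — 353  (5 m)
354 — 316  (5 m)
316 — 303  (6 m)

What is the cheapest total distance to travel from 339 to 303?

13 m

Compare a few routes:
339–326–322–306–303: 3+2+3+5 = 13
339–322–306–303: 7+3+5 = 15
The minimum is 13 m via 339–326–322–306–303.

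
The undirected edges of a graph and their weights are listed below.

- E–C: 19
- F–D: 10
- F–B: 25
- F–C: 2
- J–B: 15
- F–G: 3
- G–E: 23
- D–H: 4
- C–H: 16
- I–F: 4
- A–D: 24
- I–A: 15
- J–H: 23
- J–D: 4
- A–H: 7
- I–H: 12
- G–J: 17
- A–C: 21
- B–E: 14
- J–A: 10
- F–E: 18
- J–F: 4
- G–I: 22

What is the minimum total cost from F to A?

Enumerating some paths:
F → J → A: 4+10 = 14
F → I → A: 4+15 = 19
F → J → D → H → A: 4+4+4+7 = 19
The minimum is 14 via F → J → A.

14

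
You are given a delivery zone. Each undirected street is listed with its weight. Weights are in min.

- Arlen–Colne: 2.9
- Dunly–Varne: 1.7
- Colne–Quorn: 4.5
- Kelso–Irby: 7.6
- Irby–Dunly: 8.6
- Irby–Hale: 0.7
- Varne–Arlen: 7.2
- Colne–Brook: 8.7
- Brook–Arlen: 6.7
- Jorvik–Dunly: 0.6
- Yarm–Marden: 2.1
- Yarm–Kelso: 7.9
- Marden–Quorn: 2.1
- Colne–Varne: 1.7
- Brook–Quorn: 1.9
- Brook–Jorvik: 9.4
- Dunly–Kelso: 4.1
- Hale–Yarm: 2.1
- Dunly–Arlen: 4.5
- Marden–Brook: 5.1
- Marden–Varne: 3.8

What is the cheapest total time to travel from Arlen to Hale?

12.6 min

Settle nodes by increasing distance from Arlen:
Arlen: 0
Colne: 2.9  (via Arlen)
Dunly: 4.5  (via Arlen)
Varne: 4.6  (via Colne)
Jorvik: 5.1  (via Dunly)
Brook: 6.7  (via Arlen)
Quorn: 7.4  (via Colne)
Marden: 8.4  (via Varne)
Kelso: 8.6  (via Dunly)
Yarm: 10.5  (via Marden)
Hale: 12.6  (via Yarm)
Shortest route: Arlen–Colne–Varne–Marden–Yarm–Hale = 12.6 min.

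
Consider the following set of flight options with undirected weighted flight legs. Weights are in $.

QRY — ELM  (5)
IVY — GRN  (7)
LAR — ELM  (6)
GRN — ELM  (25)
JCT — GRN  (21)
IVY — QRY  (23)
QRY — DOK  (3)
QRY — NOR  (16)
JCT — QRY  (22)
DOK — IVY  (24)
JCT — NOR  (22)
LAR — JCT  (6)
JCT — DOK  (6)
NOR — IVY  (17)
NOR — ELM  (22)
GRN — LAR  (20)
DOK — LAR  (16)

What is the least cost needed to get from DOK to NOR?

Enumerating some paths:
DOK–JCT–NOR: 6+22 = 28
DOK–QRY–NOR: 3+16 = 19
The minimum is $19 via DOK–QRY–NOR.

$19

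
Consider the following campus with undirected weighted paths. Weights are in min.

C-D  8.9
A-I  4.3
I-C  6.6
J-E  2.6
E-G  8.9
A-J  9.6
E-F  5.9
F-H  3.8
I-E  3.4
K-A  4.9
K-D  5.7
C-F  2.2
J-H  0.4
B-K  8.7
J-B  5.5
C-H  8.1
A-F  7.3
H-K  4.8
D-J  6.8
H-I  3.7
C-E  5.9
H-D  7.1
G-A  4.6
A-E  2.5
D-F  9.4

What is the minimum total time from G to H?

Settle nodes by increasing distance from G:
G: 0
A: 4.6  (via G)
E: 7.1  (via A)
I: 8.9  (via A)
K: 9.5  (via A)
J: 9.7  (via E)
H: 10.1  (via J)
Shortest route: G–A–E–J–H = 10.1 min.

10.1 min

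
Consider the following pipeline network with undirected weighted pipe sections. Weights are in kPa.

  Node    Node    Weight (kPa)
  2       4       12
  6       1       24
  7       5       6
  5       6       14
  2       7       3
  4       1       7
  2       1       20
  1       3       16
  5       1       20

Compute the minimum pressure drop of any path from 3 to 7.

Shortest distances from 3:
3: 0
1: 16  (via 3)
4: 23  (via 1)
2: 35  (via 4)
5: 36  (via 1)
7: 38  (via 2)
Shortest route: 3–1–4–2–7 = 38 kPa.

38 kPa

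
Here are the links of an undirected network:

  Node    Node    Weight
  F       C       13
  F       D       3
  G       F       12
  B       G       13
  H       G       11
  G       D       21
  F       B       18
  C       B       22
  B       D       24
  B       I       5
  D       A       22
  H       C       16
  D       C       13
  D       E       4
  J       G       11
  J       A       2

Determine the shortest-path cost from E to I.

30

Running Dijkstra from E:
E: 0
D: 4  (via E)
F: 7  (via D)
C: 17  (via D)
G: 19  (via F)
B: 25  (via F)
A: 26  (via D)
J: 28  (via A)
H: 30  (via G)
I: 30  (via B)
Shortest route: E → D → F → B → I = 30.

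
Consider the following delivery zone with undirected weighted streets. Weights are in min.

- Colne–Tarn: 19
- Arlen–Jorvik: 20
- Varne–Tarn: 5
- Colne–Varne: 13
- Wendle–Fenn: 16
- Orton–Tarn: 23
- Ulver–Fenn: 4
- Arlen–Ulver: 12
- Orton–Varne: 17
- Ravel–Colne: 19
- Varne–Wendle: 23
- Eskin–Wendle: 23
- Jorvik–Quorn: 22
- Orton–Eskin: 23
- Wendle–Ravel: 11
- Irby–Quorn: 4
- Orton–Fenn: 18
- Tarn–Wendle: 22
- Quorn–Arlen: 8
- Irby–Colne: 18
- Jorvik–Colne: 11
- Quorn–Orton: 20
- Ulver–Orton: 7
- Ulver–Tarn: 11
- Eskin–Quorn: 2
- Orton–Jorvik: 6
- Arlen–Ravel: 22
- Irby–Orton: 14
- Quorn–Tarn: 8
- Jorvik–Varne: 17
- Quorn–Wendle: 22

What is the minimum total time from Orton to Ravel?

36 min

Running Dijkstra from Orton:
Orton: 0
Jorvik: 6  (via Orton)
Ulver: 7  (via Orton)
Fenn: 11  (via Ulver)
Irby: 14  (via Orton)
Varne: 17  (via Orton)
Colne: 17  (via Jorvik)
Quorn: 18  (via Irby)
Tarn: 18  (via Ulver)
Arlen: 19  (via Ulver)
Eskin: 20  (via Quorn)
Wendle: 27  (via Fenn)
Ravel: 36  (via Colne)
Shortest route: Orton–Jorvik–Colne–Ravel = 36 min.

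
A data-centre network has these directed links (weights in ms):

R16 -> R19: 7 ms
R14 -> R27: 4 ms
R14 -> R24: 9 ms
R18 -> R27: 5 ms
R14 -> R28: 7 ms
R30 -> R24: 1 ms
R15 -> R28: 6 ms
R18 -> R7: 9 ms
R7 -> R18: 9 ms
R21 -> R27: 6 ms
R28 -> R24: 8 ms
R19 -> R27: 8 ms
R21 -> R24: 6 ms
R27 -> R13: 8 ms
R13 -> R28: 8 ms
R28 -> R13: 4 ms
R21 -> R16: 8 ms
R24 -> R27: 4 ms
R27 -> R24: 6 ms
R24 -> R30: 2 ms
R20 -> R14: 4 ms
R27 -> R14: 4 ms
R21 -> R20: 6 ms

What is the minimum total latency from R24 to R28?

Settle nodes by increasing distance from R24:
R24: 0
R30: 2  (via R24)
R27: 4  (via R24)
R14: 8  (via R27)
R13: 12  (via R27)
R28: 15  (via R14)
Shortest route: R24–R27–R14–R28 = 15 ms.

15 ms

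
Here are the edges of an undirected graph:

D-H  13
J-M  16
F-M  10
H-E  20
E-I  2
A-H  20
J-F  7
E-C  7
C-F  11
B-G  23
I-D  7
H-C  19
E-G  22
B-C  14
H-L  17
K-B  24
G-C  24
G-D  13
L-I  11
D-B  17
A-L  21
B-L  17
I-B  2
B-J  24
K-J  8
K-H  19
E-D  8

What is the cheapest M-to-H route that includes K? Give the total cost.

43

Shortest M→K: M–J–K = 24
Best K to H: K–H costing 19
Total via K: 24 + 19 = 43.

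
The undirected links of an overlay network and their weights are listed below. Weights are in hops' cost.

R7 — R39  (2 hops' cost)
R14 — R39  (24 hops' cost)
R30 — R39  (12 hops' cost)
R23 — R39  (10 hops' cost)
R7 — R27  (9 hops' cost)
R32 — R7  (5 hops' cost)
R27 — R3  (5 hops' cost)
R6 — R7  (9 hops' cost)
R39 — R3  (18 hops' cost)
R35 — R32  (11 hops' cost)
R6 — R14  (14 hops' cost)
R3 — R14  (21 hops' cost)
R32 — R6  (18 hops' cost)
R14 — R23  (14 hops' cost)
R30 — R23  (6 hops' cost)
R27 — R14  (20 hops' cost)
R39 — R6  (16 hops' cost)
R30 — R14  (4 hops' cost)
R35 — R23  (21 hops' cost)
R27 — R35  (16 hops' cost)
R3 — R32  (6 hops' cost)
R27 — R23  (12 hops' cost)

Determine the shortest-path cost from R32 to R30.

19 hops' cost

Running Dijkstra from R32:
R32: 0
R7: 5  (via R32)
R3: 6  (via R32)
R39: 7  (via R7)
R27: 11  (via R3)
R35: 11  (via R32)
R6: 14  (via R7)
R23: 17  (via R39)
R30: 19  (via R39)
Shortest route: R32 → R7 → R39 → R30 = 19 hops' cost.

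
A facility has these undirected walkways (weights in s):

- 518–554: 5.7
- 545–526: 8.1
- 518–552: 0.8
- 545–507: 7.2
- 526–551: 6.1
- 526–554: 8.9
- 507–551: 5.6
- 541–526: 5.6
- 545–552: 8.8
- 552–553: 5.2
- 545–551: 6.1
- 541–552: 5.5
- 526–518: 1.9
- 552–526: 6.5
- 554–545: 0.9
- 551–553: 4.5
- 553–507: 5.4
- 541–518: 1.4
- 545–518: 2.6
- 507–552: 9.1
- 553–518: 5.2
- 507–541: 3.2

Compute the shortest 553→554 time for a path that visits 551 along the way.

Shortest 553→551: 553 → 551 = 4.5
Shortest 551→554: 551 → 545 → 554 = 7
Total via 551: 4.5 + 7 = 11.5 s.

11.5 s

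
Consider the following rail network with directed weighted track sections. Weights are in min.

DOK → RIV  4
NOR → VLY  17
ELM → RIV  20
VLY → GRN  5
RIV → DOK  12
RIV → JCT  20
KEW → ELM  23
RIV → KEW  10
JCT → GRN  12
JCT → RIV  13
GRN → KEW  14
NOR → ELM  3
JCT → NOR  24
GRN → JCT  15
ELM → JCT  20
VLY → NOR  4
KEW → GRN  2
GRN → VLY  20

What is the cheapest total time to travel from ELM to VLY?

Compare a few routes:
ELM - JCT - NOR - VLY: 20+24+17 = 61
ELM - JCT - GRN - VLY: 20+12+20 = 52
ELM - JCT - RIV - KEW - GRN - VLY: 20+13+10+2+20 = 65
The minimum is 52 min via ELM - JCT - GRN - VLY.

52 min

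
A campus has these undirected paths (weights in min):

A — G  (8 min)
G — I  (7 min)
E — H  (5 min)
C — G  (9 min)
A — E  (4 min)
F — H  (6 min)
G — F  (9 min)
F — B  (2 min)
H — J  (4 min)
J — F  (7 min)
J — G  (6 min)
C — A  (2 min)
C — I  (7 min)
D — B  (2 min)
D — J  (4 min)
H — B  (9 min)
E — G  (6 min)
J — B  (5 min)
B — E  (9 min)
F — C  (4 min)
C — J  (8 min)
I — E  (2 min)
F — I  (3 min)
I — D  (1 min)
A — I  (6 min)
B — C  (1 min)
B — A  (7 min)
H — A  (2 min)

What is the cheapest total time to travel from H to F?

6 min

Enumerating some paths:
H → A → C → B → F: 2+2+1+2 = 7
H → F: 6 = 6
Cheapest is H → F at 6 min.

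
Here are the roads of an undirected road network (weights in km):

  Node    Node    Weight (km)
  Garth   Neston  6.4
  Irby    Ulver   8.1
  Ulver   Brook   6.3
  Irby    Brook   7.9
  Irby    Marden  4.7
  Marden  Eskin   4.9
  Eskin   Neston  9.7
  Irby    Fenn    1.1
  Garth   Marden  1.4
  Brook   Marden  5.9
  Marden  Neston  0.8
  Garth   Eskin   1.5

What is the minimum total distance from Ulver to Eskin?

15.1 km

Candidate routes:
Ulver–Brook–Marden–Eskin: 6.3+5.9+4.9 = 17.1
Ulver–Irby–Marden–Garth–Eskin: 8.1+4.7+1.4+1.5 = 15.7
Ulver–Brook–Marden–Garth–Eskin: 6.3+5.9+1.4+1.5 = 15.1
Ulver–Irby–Marden–Eskin: 8.1+4.7+4.9 = 17.7
The minimum is 15.1 km via Ulver–Brook–Marden–Garth–Eskin.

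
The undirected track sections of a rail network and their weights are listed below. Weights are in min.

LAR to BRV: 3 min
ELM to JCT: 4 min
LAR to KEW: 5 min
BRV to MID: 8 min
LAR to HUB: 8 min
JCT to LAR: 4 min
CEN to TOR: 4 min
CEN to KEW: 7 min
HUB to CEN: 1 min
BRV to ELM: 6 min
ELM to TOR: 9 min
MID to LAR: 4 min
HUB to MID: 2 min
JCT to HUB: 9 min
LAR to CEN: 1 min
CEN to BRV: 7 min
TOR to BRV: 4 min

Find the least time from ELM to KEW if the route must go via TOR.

Shortest ELM→TOR: ELM–TOR = 9
Best TOR to KEW: TOR–CEN–LAR–KEW costing 10
Total via TOR: 9 + 10 = 19 min.

19 min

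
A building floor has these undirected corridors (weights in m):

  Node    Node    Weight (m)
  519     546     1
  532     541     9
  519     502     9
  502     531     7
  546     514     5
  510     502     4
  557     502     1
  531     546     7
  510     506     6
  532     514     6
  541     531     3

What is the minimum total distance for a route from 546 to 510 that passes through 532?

34 m

Best 546 to 532: 546 → 514 → 532 costing 11
Best 532 to 510: 532 → 541 → 531 → 502 → 510 costing 23
Total via 532: 11 + 23 = 34 m.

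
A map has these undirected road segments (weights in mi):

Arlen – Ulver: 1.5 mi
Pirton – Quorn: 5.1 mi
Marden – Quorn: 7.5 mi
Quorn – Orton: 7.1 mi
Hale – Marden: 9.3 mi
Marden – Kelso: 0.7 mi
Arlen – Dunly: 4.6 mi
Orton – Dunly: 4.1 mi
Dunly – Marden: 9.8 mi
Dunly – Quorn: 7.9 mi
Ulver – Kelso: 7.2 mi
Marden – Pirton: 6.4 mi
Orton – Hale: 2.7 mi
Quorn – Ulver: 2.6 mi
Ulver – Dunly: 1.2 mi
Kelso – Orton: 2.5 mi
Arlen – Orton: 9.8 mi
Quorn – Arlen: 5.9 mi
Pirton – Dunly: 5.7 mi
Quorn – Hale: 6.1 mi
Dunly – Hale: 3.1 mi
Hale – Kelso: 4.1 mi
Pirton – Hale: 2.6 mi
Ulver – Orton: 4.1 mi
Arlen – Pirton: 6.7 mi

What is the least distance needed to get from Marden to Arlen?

Shortest distances from Marden:
Marden: 0
Kelso: 0.7  (via Marden)
Orton: 3.2  (via Kelso)
Hale: 4.8  (via Kelso)
Pirton: 6.4  (via Marden)
Dunly: 7.3  (via Orton)
Ulver: 7.3  (via Orton)
Quorn: 7.5  (via Marden)
Arlen: 8.8  (via Ulver)
Shortest route: Marden–Kelso–Orton–Ulver–Arlen = 8.8 mi.

8.8 mi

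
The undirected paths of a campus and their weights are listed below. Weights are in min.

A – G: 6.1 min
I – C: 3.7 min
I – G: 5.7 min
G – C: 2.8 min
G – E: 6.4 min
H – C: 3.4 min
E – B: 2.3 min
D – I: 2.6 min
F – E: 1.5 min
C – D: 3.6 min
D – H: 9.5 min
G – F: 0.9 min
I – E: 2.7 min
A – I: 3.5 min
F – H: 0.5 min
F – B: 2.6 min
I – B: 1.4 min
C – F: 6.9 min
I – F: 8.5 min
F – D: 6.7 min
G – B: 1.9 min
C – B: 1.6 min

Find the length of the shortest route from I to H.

4.5 min

Running Dijkstra from I:
I: 0
B: 1.4  (via I)
D: 2.6  (via I)
E: 2.7  (via I)
C: 3  (via B)
G: 3.3  (via B)
A: 3.5  (via I)
F: 4  (via B)
H: 4.5  (via F)
Shortest route: I → B → F → H = 4.5 min.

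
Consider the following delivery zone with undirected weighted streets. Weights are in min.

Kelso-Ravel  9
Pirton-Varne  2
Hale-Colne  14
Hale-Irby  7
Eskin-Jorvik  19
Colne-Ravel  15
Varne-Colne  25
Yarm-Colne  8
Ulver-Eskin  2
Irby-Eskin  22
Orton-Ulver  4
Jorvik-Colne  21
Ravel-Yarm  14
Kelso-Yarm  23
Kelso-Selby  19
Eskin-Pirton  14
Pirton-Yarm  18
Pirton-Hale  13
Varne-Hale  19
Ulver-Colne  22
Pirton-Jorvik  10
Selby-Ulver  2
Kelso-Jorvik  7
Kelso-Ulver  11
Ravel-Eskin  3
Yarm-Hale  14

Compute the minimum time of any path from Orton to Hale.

Running Dijkstra from Orton:
Orton: 0
Ulver: 4  (via Orton)
Eskin: 6  (via Ulver)
Selby: 6  (via Ulver)
Ravel: 9  (via Eskin)
Kelso: 15  (via Ulver)
Pirton: 20  (via Eskin)
Varne: 22  (via Pirton)
Jorvik: 22  (via Kelso)
Yarm: 23  (via Ravel)
Colne: 24  (via Ravel)
Irby: 28  (via Eskin)
Hale: 33  (via Pirton)
Shortest route: Orton–Ulver–Eskin–Pirton–Hale = 33 min.

33 min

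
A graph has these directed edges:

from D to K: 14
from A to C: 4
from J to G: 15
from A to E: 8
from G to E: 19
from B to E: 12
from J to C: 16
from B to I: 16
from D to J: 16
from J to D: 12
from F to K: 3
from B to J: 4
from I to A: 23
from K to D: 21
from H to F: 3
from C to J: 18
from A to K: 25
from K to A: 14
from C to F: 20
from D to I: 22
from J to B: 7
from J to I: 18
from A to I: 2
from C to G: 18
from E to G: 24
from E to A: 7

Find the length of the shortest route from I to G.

Enumerating some paths:
I–A–E–G: 23+8+24 = 55
I–A–C–G: 23+4+18 = 45
The minimum is 45 via I–A–C–G.

45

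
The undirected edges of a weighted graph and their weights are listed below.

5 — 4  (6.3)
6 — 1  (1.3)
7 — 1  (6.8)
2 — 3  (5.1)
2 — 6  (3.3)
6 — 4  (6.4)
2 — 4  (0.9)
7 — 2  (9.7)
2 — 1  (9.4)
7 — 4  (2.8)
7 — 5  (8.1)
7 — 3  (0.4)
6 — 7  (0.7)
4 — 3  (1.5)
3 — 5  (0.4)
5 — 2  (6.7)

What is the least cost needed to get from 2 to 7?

Shortest distances from 2:
2: 0
4: 0.9  (via 2)
3: 2.4  (via 4)
5: 2.8  (via 3)
7: 2.8  (via 3)
Shortest route: 2–4–3–7 = 2.8.

2.8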